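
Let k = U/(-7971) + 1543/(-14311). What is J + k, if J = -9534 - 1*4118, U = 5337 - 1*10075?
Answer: -1557268830347/114072981 ≈ -13652.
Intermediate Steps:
U = -4738 (U = 5337 - 10075 = -4738)
k = 55506265/114072981 (k = -4738/(-7971) + 1543/(-14311) = -4738*(-1/7971) + 1543*(-1/14311) = 4738/7971 - 1543/14311 = 55506265/114072981 ≈ 0.48659)
J = -13652 (J = -9534 - 4118 = -13652)
J + k = -13652 + 55506265/114072981 = -1557268830347/114072981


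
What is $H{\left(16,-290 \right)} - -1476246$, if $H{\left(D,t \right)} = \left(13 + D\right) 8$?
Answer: $1476478$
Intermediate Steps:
$H{\left(D,t \right)} = 104 + 8 D$
$H{\left(16,-290 \right)} - -1476246 = \left(104 + 8 \cdot 16\right) - -1476246 = \left(104 + 128\right) + 1476246 = 232 + 1476246 = 1476478$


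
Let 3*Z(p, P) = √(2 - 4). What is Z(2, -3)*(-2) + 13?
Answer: 13 - 2*I*√2/3 ≈ 13.0 - 0.94281*I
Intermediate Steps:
Z(p, P) = I*√2/3 (Z(p, P) = √(2 - 4)/3 = √(-2)/3 = (I*√2)/3 = I*√2/3)
Z(2, -3)*(-2) + 13 = (I*√2/3)*(-2) + 13 = -2*I*√2/3 + 13 = 13 - 2*I*√2/3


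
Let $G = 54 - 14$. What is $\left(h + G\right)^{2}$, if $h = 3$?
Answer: $1849$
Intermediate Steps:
$G = 40$ ($G = 54 - 14 = 40$)
$\left(h + G\right)^{2} = \left(3 + 40\right)^{2} = 43^{2} = 1849$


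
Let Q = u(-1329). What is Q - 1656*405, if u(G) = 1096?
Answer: -669584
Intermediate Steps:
Q = 1096
Q - 1656*405 = 1096 - 1656*405 = 1096 - 1*670680 = 1096 - 670680 = -669584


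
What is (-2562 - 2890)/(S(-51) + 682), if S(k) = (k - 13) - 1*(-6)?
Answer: -1363/156 ≈ -8.7372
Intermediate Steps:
S(k) = -7 + k (S(k) = (-13 + k) + 6 = -7 + k)
(-2562 - 2890)/(S(-51) + 682) = (-2562 - 2890)/((-7 - 51) + 682) = -5452/(-58 + 682) = -5452/624 = -5452*1/624 = -1363/156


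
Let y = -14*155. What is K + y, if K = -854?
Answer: -3024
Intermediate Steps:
y = -2170
K + y = -854 - 2170 = -3024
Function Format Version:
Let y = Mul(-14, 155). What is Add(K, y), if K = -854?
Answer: -3024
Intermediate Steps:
y = -2170
Add(K, y) = Add(-854, -2170) = -3024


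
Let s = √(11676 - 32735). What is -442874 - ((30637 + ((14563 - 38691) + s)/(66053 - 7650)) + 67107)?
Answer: -31573688926/58403 - I*√21059/58403 ≈ -5.4062e+5 - 0.0024848*I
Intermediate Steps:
s = I*√21059 (s = √(-21059) = I*√21059 ≈ 145.12*I)
-442874 - ((30637 + ((14563 - 38691) + s)/(66053 - 7650)) + 67107) = -442874 - ((30637 + ((14563 - 38691) + I*√21059)/(66053 - 7650)) + 67107) = -442874 - ((30637 + (-24128 + I*√21059)/58403) + 67107) = -442874 - ((30637 + (-24128 + I*√21059)*(1/58403)) + 67107) = -442874 - ((30637 + (-24128/58403 + I*√21059/58403)) + 67107) = -442874 - ((1789268583/58403 + I*√21059/58403) + 67107) = -442874 - (5708518704/58403 + I*√21059/58403) = -442874 + (-5708518704/58403 - I*√21059/58403) = -31573688926/58403 - I*√21059/58403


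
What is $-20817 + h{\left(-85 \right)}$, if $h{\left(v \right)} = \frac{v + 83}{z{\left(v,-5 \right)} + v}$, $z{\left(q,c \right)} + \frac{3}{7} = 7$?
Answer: $- \frac{11428519}{549} \approx -20817.0$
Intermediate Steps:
$z{\left(q,c \right)} = \frac{46}{7}$ ($z{\left(q,c \right)} = - \frac{3}{7} + 7 = \frac{46}{7}$)
$h{\left(v \right)} = \frac{83 + v}{\frac{46}{7} + v}$ ($h{\left(v \right)} = \frac{v + 83}{\frac{46}{7} + v} = \frac{83 + v}{\frac{46}{7} + v}$)
$-20817 + h{\left(-85 \right)} = -20817 + \frac{7 \left(83 - 85\right)}{46 + 7 \left(-85\right)} = -20817 + 7 \frac{1}{46 - 595} \left(-2\right) = -20817 + 7 \frac{1}{-549} \left(-2\right) = -20817 + 7 \left(- \frac{1}{549}\right) \left(-2\right) = -20817 + \frac{14}{549} = - \frac{11428519}{549}$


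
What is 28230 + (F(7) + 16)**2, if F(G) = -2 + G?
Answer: 28671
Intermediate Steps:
28230 + (F(7) + 16)**2 = 28230 + ((-2 + 7) + 16)**2 = 28230 + (5 + 16)**2 = 28230 + 21**2 = 28230 + 441 = 28671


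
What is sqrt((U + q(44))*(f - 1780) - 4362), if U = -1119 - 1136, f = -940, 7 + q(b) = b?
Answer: sqrt(6028598) ≈ 2455.3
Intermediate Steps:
q(b) = -7 + b
U = -2255
sqrt((U + q(44))*(f - 1780) - 4362) = sqrt((-2255 + (-7 + 44))*(-940 - 1780) - 4362) = sqrt((-2255 + 37)*(-2720) - 4362) = sqrt(-2218*(-2720) - 4362) = sqrt(6032960 - 4362) = sqrt(6028598)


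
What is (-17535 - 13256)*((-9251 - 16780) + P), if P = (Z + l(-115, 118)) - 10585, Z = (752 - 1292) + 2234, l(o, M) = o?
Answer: 1078824267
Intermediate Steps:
Z = 1694 (Z = -540 + 2234 = 1694)
P = -9006 (P = (1694 - 115) - 10585 = 1579 - 10585 = -9006)
(-17535 - 13256)*((-9251 - 16780) + P) = (-17535 - 13256)*((-9251 - 16780) - 9006) = -30791*(-26031 - 9006) = -30791*(-35037) = 1078824267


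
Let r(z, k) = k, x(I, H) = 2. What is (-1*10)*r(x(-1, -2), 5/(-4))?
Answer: 25/2 ≈ 12.500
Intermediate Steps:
(-1*10)*r(x(-1, -2), 5/(-4)) = (-1*10)*(5/(-4)) = -50*(-1)/4 = -10*(-5/4) = 25/2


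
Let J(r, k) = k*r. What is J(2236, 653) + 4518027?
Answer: 5978135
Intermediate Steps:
J(2236, 653) + 4518027 = 653*2236 + 4518027 = 1460108 + 4518027 = 5978135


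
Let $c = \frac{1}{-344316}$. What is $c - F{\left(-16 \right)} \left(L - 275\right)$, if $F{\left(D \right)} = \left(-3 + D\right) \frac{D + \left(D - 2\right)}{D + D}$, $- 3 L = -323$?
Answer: $- \frac{775409197}{229544} \approx -3378.0$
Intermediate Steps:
$L = \frac{323}{3}$ ($L = \left(- \frac{1}{3}\right) \left(-323\right) = \frac{323}{3} \approx 107.67$)
$c = - \frac{1}{344316} \approx -2.9043 \cdot 10^{-6}$
$F{\left(D \right)} = \frac{\left(-3 + D\right) \left(-2 + 2 D\right)}{2 D}$ ($F{\left(D \right)} = \left(-3 + D\right) \frac{D + \left(D - 2\right)}{2 D} = \left(-3 + D\right) \left(D + \left(-2 + D\right)\right) \frac{1}{2 D} = \left(-3 + D\right) \left(-2 + 2 D\right) \frac{1}{2 D} = \left(-3 + D\right) \frac{-2 + 2 D}{2 D} = \frac{\left(-3 + D\right) \left(-2 + 2 D\right)}{2 D}$)
$c - F{\left(-16 \right)} \left(L - 275\right) = - \frac{1}{344316} - \left(-4 - 16 + \frac{3}{-16}\right) \left(\frac{323}{3} - 275\right) = - \frac{1}{344316} - \left(-4 - 16 + 3 \left(- \frac{1}{16}\right)\right) \left(- \frac{502}{3}\right) = - \frac{1}{344316} - \left(-4 - 16 - \frac{3}{16}\right) \left(- \frac{502}{3}\right) = - \frac{1}{344316} - \left(- \frac{323}{16}\right) \left(- \frac{502}{3}\right) = - \frac{1}{344316} - \frac{81073}{24} = - \frac{775409197}{229544}$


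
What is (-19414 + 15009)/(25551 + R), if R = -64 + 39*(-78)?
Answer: -881/4489 ≈ -0.19626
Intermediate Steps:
R = -3106 (R = -64 - 3042 = -3106)
(-19414 + 15009)/(25551 + R) = (-19414 + 15009)/(25551 - 3106) = -4405/22445 = -4405*1/22445 = -881/4489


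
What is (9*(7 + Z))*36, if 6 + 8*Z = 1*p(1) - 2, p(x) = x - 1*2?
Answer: 3807/2 ≈ 1903.5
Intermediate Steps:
p(x) = -2 + x (p(x) = x - 2 = -2 + x)
Z = -9/8 (Z = -3/4 + (1*(-2 + 1) - 2)/8 = -3/4 + (1*(-1) - 2)/8 = -3/4 + (-1 - 2)/8 = -3/4 + (1/8)*(-3) = -3/4 - 3/8 = -9/8 ≈ -1.1250)
(9*(7 + Z))*36 = (9*(7 - 9/8))*36 = (9*(47/8))*36 = (423/8)*36 = 3807/2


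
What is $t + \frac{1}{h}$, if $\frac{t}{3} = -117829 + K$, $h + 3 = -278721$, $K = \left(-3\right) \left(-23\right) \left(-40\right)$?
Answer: $- \frac{100833145309}{278724} \approx -3.6177 \cdot 10^{5}$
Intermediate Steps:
$K = -2760$ ($K = 69 \left(-40\right) = -2760$)
$h = -278724$ ($h = -3 - 278721 = -278724$)
$t = -361767$ ($t = 3 \left(-117829 - 2760\right) = 3 \left(-120589\right) = -361767$)
$t + \frac{1}{h} = -361767 + \frac{1}{-278724} = -361767 - \frac{1}{278724} = - \frac{100833145309}{278724}$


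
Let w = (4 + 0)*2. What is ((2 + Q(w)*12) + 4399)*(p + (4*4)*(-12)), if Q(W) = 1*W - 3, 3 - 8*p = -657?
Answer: -976959/2 ≈ -4.8848e+5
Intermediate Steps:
p = 165/2 (p = 3/8 - ⅛*(-657) = 3/8 + 657/8 = 165/2 ≈ 82.500)
w = 8 (w = 4*2 = 8)
Q(W) = -3 + W (Q(W) = W - 3 = -3 + W)
((2 + Q(w)*12) + 4399)*(p + (4*4)*(-12)) = ((2 + (-3 + 8)*12) + 4399)*(165/2 + (4*4)*(-12)) = ((2 + 5*12) + 4399)*(165/2 + 16*(-12)) = ((2 + 60) + 4399)*(165/2 - 192) = (62 + 4399)*(-219/2) = 4461*(-219/2) = -976959/2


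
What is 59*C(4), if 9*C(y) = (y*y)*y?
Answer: 3776/9 ≈ 419.56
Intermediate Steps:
C(y) = y³/9 (C(y) = ((y*y)*y)/9 = (y²*y)/9 = y³/9)
59*C(4) = 59*((⅑)*4³) = 59*((⅑)*64) = 59*(64/9) = 3776/9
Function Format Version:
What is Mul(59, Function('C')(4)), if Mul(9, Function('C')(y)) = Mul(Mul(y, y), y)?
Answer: Rational(3776, 9) ≈ 419.56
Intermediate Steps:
Function('C')(y) = Mul(Rational(1, 9), Pow(y, 3)) (Function('C')(y) = Mul(Rational(1, 9), Mul(Mul(y, y), y)) = Mul(Rational(1, 9), Mul(Pow(y, 2), y)) = Mul(Rational(1, 9), Pow(y, 3)))
Mul(59, Function('C')(4)) = Mul(59, Mul(Rational(1, 9), Pow(4, 3))) = Mul(59, Mul(Rational(1, 9), 64)) = Mul(59, Rational(64, 9)) = Rational(3776, 9)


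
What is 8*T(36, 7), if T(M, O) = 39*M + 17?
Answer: 11368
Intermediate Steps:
T(M, O) = 17 + 39*M
8*T(36, 7) = 8*(17 + 39*36) = 8*(17 + 1404) = 8*1421 = 11368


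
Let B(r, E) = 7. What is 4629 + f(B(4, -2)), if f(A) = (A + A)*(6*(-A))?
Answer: 4041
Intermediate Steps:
f(A) = -12*A**2 (f(A) = (2*A)*(-6*A) = -12*A**2)
4629 + f(B(4, -2)) = 4629 - 12*7**2 = 4629 - 12*49 = 4629 - 588 = 4041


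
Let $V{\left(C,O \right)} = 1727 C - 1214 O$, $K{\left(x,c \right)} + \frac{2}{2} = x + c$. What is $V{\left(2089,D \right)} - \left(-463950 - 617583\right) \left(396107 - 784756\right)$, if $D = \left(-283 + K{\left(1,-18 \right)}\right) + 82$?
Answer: $-420332845348$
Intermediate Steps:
$K{\left(x,c \right)} = -1 + c + x$ ($K{\left(x,c \right)} = -1 + \left(x + c\right) = -1 + \left(c + x\right) = -1 + c + x$)
$D = -219$ ($D = \left(-283 - 18\right) + 82 = -301 + 82 = -219$)
$V{\left(C,O \right)} = - 1214 O + 1727 C$
$V{\left(2089,D \right)} - \left(-463950 - 617583\right) \left(396107 - 784756\right) = \left(\left(-1214\right) \left(-219\right) + 1727 \cdot 2089\right) - \left(-463950 - 617583\right) \left(396107 - 784756\right) = \left(265866 + 3607703\right) - \left(-1081533\right) \left(-388649\right) = 3873569 - 420336718917 = -420332845348$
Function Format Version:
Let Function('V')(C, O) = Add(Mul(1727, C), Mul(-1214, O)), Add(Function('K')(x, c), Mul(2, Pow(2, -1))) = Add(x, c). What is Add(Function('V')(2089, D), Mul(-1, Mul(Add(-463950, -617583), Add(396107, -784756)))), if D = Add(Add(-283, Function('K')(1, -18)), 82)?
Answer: -420332845348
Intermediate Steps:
Function('K')(x, c) = Add(-1, c, x) (Function('K')(x, c) = Add(-1, Add(x, c)) = Add(-1, Add(c, x)) = Add(-1, c, x))
D = -219 (D = Add(Add(-283, Add(-1, -18, 1)), 82) = Add(Add(-283, -18), 82) = Add(-301, 82) = -219)
Function('V')(C, O) = Add(Mul(-1214, O), Mul(1727, C))
Add(Function('V')(2089, D), Mul(-1, Mul(Add(-463950, -617583), Add(396107, -784756)))) = Add(Add(Mul(-1214, -219), Mul(1727, 2089)), Mul(-1, Mul(Add(-463950, -617583), Add(396107, -784756)))) = Add(Add(265866, 3607703), Mul(-1, Mul(-1081533, -388649))) = Add(3873569, Mul(-1, 420336718917)) = Add(3873569, -420336718917) = -420332845348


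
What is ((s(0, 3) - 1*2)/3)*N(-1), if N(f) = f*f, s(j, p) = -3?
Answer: -5/3 ≈ -1.6667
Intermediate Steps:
N(f) = f**2
((s(0, 3) - 1*2)/3)*N(-1) = ((-3 - 1*2)/3)*(-1)**2 = ((-3 - 2)*(1/3))*1 = -5*1/3*1 = -5/3*1 = -5/3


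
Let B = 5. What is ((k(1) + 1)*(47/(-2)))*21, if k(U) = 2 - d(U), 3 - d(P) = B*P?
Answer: -4935/2 ≈ -2467.5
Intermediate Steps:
d(P) = 3 - 5*P
k(U) = -1 + 5*U (k(U) = 2 - (3 - 5*U) = 2 + (-3 + 5*U) = -1 + 5*U)
((k(1) + 1)*(47/(-2)))*21 = (((-1 + 5*1) + 1)*(47/(-2)))*21 = (((-1 + 5) + 1)*(47*(-½)))*21 = ((4 + 1)*(-47/2))*21 = (5*(-47/2))*21 = -235/2*21 = -4935/2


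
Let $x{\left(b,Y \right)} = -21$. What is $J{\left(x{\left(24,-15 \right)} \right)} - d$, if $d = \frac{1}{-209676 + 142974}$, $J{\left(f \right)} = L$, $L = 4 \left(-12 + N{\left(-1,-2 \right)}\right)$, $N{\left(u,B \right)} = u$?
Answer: $- \frac{3468503}{66702} \approx -52.0$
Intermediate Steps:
$L = -52$ ($L = 4 \left(-12 - 1\right) = 4 \left(-13\right) = -52$)
$J{\left(f \right)} = -52$
$d = - \frac{1}{66702}$ ($d = \frac{1}{-66702} = - \frac{1}{66702} \approx -1.4992 \cdot 10^{-5}$)
$J{\left(x{\left(24,-15 \right)} \right)} - d = -52 - - \frac{1}{66702} = -52 + \frac{1}{66702} = - \frac{3468503}{66702}$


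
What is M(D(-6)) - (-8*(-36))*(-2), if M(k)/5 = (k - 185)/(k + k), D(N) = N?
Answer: 7867/12 ≈ 655.58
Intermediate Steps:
M(k) = 5*(-185 + k)/(2*k) (M(k) = 5*((k - 185)/(k + k)) = 5*((-185 + k)/((2*k))) = 5*((-185 + k)*(1/(2*k))) = 5*((-185 + k)/(2*k)) = 5*(-185 + k)/(2*k))
M(D(-6)) - (-8*(-36))*(-2) = (5/2)*(-185 - 6)/(-6) - (-8*(-36))*(-2) = (5/2)*(-⅙)*(-191) - 288*(-2) = 955/12 - 1*(-576) = 955/12 + 576 = 7867/12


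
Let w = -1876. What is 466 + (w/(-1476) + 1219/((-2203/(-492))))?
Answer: 601154881/812907 ≈ 739.51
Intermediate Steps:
466 + (w/(-1476) + 1219/((-2203/(-492)))) = 466 + (-1876/(-1476) + 1219/((-2203/(-492)))) = 466 + (-1876*(-1/1476) + 1219/((-2203*(-1/492)))) = 466 + (469/369 + 1219/(2203/492)) = 466 + (469/369 + 1219*(492/2203)) = 466 + (469/369 + 599748/2203) = 466 + 222340219/812907 = 601154881/812907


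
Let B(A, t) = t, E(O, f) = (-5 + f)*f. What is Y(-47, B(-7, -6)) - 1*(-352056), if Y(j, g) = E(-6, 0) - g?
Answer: 352062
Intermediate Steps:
E(O, f) = f*(-5 + f)
Y(j, g) = -g (Y(j, g) = 0*(-5 + 0) - g = 0*(-5) - g = 0 - g = -g)
Y(-47, B(-7, -6)) - 1*(-352056) = -1*(-6) - 1*(-352056) = 6 + 352056 = 352062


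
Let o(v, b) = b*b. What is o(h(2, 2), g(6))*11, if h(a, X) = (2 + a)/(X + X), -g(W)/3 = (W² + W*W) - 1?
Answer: 499059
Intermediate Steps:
g(W) = 3 - 6*W² (g(W) = -3*((W² + W*W) - 1) = -3*((W² + W²) - 1) = -3*(2*W² - 1) = -3*(-1 + 2*W²) = 3 - 6*W²)
h(a, X) = (2 + a)/(2*X) (h(a, X) = (2 + a)/((2*X)) = (2 + a)*(1/(2*X)) = (2 + a)/(2*X))
o(v, b) = b²
o(h(2, 2), g(6))*11 = (3 - 6*6²)²*11 = (3 - 6*36)²*11 = (3 - 216)²*11 = (-213)²*11 = 45369*11 = 499059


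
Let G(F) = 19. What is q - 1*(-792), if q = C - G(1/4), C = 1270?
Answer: 2043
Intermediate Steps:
q = 1251 (q = 1270 - 1*19 = 1270 - 19 = 1251)
q - 1*(-792) = 1251 - 1*(-792) = 1251 + 792 = 2043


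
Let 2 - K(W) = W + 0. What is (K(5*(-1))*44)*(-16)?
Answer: -4928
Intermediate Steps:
K(W) = 2 - W (K(W) = 2 - (W + 0) = 2 - W)
(K(5*(-1))*44)*(-16) = ((2 - 5*(-1))*44)*(-16) = ((2 - 1*(-5))*44)*(-16) = ((2 + 5)*44)*(-16) = (7*44)*(-16) = 308*(-16) = -4928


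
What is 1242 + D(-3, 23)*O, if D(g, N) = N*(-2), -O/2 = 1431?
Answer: 132894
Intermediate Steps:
O = -2862 (O = -2*1431 = -2862)
D(g, N) = -2*N
1242 + D(-3, 23)*O = 1242 - 2*23*(-2862) = 1242 - 46*(-2862) = 1242 + 131652 = 132894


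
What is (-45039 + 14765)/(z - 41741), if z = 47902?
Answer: -30274/6161 ≈ -4.9138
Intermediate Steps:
(-45039 + 14765)/(z - 41741) = (-45039 + 14765)/(47902 - 41741) = -30274/6161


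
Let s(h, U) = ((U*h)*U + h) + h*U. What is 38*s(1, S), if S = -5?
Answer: 798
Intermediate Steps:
s(h, U) = h + U*h + h*U² (s(h, U) = (h*U² + h) + U*h = (h + h*U²) + U*h = h + U*h + h*U²)
38*s(1, S) = 38*(1*(1 - 5 + (-5)²)) = 38*(1*(1 - 5 + 25)) = 38*(1*21) = 38*21 = 798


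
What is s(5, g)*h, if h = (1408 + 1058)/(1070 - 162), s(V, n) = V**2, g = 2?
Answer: 30825/454 ≈ 67.896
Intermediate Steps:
h = 1233/454 (h = 2466/908 = 2466*(1/908) = 1233/454 ≈ 2.7159)
s(5, g)*h = 5**2*(1233/454) = 25*(1233/454) = 30825/454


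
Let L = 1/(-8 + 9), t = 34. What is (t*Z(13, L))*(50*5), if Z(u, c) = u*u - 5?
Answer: 1394000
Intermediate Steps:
L = 1 (L = 1/1 = 1)
Z(u, c) = -5 + u**2 (Z(u, c) = u**2 - 5 = -5 + u**2)
(t*Z(13, L))*(50*5) = (34*(-5 + 13**2))*(50*5) = (34*(-5 + 169))*250 = (34*164)*250 = 5576*250 = 1394000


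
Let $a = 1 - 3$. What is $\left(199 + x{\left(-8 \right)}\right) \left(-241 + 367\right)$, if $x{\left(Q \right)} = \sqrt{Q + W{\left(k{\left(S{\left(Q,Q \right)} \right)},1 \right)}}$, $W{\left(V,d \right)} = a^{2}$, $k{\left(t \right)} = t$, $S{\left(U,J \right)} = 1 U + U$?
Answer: $25074 + 252 i \approx 25074.0 + 252.0 i$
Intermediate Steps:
$S{\left(U,J \right)} = 2 U$ ($S{\left(U,J \right)} = U + U = 2 U$)
$a = -2$ ($a = 1 - 3 = -2$)
$W{\left(V,d \right)} = 4$ ($W{\left(V,d \right)} = \left(-2\right)^{2} = 4$)
$x{\left(Q \right)} = \sqrt{4 + Q}$ ($x{\left(Q \right)} = \sqrt{Q + 4} = \sqrt{4 + Q}$)
$\left(199 + x{\left(-8 \right)}\right) \left(-241 + 367\right) = \left(199 + \sqrt{4 - 8}\right) \left(-241 + 367\right) = \left(199 + \sqrt{-4}\right) 126 = \left(199 + 2 i\right) 126 = 25074 + 252 i$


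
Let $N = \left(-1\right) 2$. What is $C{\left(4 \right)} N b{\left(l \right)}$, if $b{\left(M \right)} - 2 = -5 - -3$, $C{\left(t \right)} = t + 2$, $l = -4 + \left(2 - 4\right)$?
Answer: $0$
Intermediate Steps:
$l = -6$ ($l = -4 - 2 = -6$)
$N = -2$
$C{\left(t \right)} = 2 + t$
$b{\left(M \right)} = 0$ ($b{\left(M \right)} = 2 - 2 = 0$)
$C{\left(4 \right)} N b{\left(l \right)} = \left(2 + 4\right) \left(-2\right) 0 = 6 \left(-2\right) 0 = \left(-12\right) 0 = 0$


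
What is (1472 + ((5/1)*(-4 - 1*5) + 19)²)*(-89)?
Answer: -191172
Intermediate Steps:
(1472 + ((5/1)*(-4 - 1*5) + 19)²)*(-89) = (1472 + ((5*1)*(-4 - 5) + 19)²)*(-89) = (1472 + (5*(-9) + 19)²)*(-89) = (1472 + (-45 + 19)²)*(-89) = (1472 + (-26)²)*(-89) = (1472 + 676)*(-89) = 2148*(-89) = -191172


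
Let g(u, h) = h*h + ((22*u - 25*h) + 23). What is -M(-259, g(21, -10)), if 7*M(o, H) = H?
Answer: -835/7 ≈ -119.29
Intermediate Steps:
g(u, h) = 23 + h² - 25*h + 22*u (g(u, h) = h² + ((-25*h + 22*u) + 23) = h² + (23 - 25*h + 22*u) = 23 + h² - 25*h + 22*u)
M(o, H) = H/7
-M(-259, g(21, -10)) = -(23 + (-10)² - 25*(-10) + 22*21)/7 = -(23 + 100 + 250 + 462)/7 = -835/7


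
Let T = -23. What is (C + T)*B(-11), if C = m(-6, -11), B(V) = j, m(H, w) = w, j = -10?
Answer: 340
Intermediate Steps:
B(V) = -10
C = -11
(C + T)*B(-11) = (-11 - 23)*(-10) = -34*(-10) = 340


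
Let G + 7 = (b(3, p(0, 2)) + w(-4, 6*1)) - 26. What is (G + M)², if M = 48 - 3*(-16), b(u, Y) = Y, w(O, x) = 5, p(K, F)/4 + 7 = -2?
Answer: 1024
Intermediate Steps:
p(K, F) = -36 (p(K, F) = -28 + 4*(-2) = -28 - 8 = -36)
G = -64 (G = -7 + ((-36 + 5) - 26) = -7 + (-31 - 26) = -7 - 57 = -64)
M = 96 (M = 48 - 1*(-48) = 48 + 48 = 96)
(G + M)² = (-64 + 96)² = 32² = 1024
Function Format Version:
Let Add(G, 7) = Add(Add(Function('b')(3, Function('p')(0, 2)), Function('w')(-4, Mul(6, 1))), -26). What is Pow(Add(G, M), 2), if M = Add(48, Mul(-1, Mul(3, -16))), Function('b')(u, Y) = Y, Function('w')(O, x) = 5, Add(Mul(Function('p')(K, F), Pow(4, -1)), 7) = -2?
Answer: 1024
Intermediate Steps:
Function('p')(K, F) = -36 (Function('p')(K, F) = Add(-28, Mul(4, -2)) = Add(-28, -8) = -36)
G = -64 (G = Add(-7, Add(Add(-36, 5), -26)) = Add(-7, Add(-31, -26)) = Add(-7, -57) = -64)
M = 96 (M = Add(48, Mul(-1, -48)) = Add(48, 48) = 96)
Pow(Add(G, M), 2) = Pow(Add(-64, 96), 2) = Pow(32, 2) = 1024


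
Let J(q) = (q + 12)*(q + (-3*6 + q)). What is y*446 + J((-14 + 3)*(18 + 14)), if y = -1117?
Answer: -252702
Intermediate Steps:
J(q) = (-18 + 2*q)*(12 + q) (J(q) = (12 + q)*(q + (-18 + q)) = (12 + q)*(-18 + 2*q) = (-18 + 2*q)*(12 + q))
y*446 + J((-14 + 3)*(18 + 14)) = -1117*446 + (-216 + 2*((-14 + 3)*(18 + 14))² + 6*((-14 + 3)*(18 + 14))) = -498182 + (-216 + 2*(-11*32)² + 6*(-11*32)) = -498182 + (-216 + 2*(-352)² + 6*(-352)) = -498182 + (-216 + 2*123904 - 2112) = -498182 + (-216 + 247808 - 2112) = -498182 + 245480 = -252702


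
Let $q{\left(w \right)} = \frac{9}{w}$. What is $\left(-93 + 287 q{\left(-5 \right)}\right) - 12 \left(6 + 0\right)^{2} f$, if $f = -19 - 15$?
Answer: $\frac{70392}{5} \approx 14078.0$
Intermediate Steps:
$f = -34$ ($f = -19 - 15 = -34$)
$\left(-93 + 287 q{\left(-5 \right)}\right) - 12 \left(6 + 0\right)^{2} f = \left(-93 + 287 \frac{9}{-5}\right) - 12 \left(6 + 0\right)^{2} \left(-34\right) = \left(-93 + 287 \cdot 9 \left(- \frac{1}{5}\right)\right) - 12 \cdot 6^{2} \left(-34\right) = \left(-93 + 287 \left(- \frac{9}{5}\right)\right) - 12 \cdot 36 \left(-34\right) = \left(-93 - \frac{2583}{5}\right) - 432 \left(-34\right) = - \frac{3048}{5} - -14688 = - \frac{3048}{5} + 14688 = \frac{70392}{5}$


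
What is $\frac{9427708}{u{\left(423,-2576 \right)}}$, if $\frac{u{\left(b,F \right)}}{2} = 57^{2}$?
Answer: $\frac{4713854}{3249} \approx 1450.9$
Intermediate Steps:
$u{\left(b,F \right)} = 6498$ ($u{\left(b,F \right)} = 2 \cdot 57^{2} = 2 \cdot 3249 = 6498$)
$\frac{9427708}{u{\left(423,-2576 \right)}} = \frac{9427708}{6498} = 9427708 \cdot \frac{1}{6498} = \frac{4713854}{3249}$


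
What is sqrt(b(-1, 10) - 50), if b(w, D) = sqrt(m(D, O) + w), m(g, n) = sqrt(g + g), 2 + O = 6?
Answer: sqrt(-50 + sqrt(-1 + 2*sqrt(5))) ≈ 6.9381*I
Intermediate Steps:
O = 4 (O = -2 + 6 = 4)
m(g, n) = sqrt(2)*sqrt(g) (m(g, n) = sqrt(2*g) = sqrt(2)*sqrt(g))
b(w, D) = sqrt(w + sqrt(2)*sqrt(D)) (b(w, D) = sqrt(sqrt(2)*sqrt(D) + w) = sqrt(w + sqrt(2)*sqrt(D)))
sqrt(b(-1, 10) - 50) = sqrt(sqrt(-1 + sqrt(2)*sqrt(10)) - 50) = sqrt(sqrt(-1 + 2*sqrt(5)) - 50) = sqrt(-50 + sqrt(-1 + 2*sqrt(5)))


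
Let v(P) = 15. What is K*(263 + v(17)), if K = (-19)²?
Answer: 100358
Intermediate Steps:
K = 361
K*(263 + v(17)) = 361*(263 + 15) = 361*278 = 100358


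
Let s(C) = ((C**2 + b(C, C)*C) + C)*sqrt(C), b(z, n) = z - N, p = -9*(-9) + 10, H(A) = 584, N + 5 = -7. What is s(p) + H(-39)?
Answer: 584 + 17745*sqrt(91) ≈ 1.6986e+5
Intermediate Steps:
N = -12 (N = -5 - 7 = -12)
p = 91 (p = 81 + 10 = 91)
b(z, n) = 12 + z (b(z, n) = z - 1*(-12) = z + 12 = 12 + z)
s(C) = sqrt(C)*(C + C**2 + C*(12 + C)) (s(C) = ((C**2 + (12 + C)*C) + C)*sqrt(C) = ((C**2 + C*(12 + C)) + C)*sqrt(C) = (C + C**2 + C*(12 + C))*sqrt(C) = sqrt(C)*(C + C**2 + C*(12 + C)))
s(p) + H(-39) = 91**(3/2)*(13 + 2*91) + 584 = (91*sqrt(91))*(13 + 182) + 584 = (91*sqrt(91))*195 + 584 = 17745*sqrt(91) + 584 = 584 + 17745*sqrt(91)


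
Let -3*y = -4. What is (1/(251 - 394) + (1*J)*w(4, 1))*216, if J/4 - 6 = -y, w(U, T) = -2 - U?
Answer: -3459672/143 ≈ -24194.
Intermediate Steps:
y = 4/3 (y = -⅓*(-4) = 4/3 ≈ 1.3333)
J = 56/3 (J = 24 + 4*(-1*4/3) = 24 + 4*(-4/3) = 24 - 16/3 = 56/3 ≈ 18.667)
(1/(251 - 394) + (1*J)*w(4, 1))*216 = (1/(251 - 394) + (1*(56/3))*(-2 - 1*4))*216 = (1/(-143) + 56*(-2 - 4)/3)*216 = (-1/143 + (56/3)*(-6))*216 = (-1/143 - 112)*216 = -16017/143*216 = -3459672/143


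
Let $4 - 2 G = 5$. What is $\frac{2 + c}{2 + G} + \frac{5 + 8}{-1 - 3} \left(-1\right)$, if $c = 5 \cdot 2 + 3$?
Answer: $\frac{53}{4} \approx 13.25$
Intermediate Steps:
$G = - \frac{1}{2}$ ($G = 2 - \frac{5}{2} = - \frac{1}{2} \approx -0.5$)
$c = 13$ ($c = 10 + 3 = 13$)
$\frac{2 + c}{2 + G} + \frac{5 + 8}{-1 - 3} \left(-1\right) = \frac{2 + 13}{2 - \frac{1}{2}} + \frac{5 + 8}{-1 - 3} \left(-1\right) = \frac{15}{\frac{3}{2}} + \frac{13}{-4} \left(-1\right) = 15 \cdot \frac{2}{3} + 13 \left(- \frac{1}{4}\right) \left(-1\right) = 10 - - \frac{13}{4} = 10 + \frac{13}{4} = \frac{53}{4}$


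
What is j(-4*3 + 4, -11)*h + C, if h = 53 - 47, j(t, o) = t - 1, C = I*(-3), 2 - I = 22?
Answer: 6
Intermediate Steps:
I = -20 (I = 2 - 1*22 = 2 - 22 = -20)
C = 60 (C = -20*(-3) = 60)
j(t, o) = -1 + t
h = 6
j(-4*3 + 4, -11)*h + C = (-1 + (-4*3 + 4))*6 + 60 = (-1 + (-12 + 4))*6 + 60 = (-1 - 8)*6 + 60 = -9*6 + 60 = -54 + 60 = 6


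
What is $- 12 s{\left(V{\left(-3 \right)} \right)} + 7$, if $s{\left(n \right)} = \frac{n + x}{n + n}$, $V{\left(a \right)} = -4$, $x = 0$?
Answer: $1$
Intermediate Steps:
$s{\left(n \right)} = \frac{1}{2}$ ($s{\left(n \right)} = \frac{n + 0}{n + n} = \frac{n}{2 n} = n \frac{1}{2 n} = \frac{1}{2}$)
$- 12 s{\left(V{\left(-3 \right)} \right)} + 7 = \left(-12\right) \frac{1}{2} + 7 = -6 + 7 = 1$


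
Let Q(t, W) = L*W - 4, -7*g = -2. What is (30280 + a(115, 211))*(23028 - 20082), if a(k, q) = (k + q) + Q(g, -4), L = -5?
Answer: 90212412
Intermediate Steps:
g = 2/7 (g = -⅐*(-2) = 2/7 ≈ 0.28571)
Q(t, W) = -4 - 5*W (Q(t, W) = -5*W - 4 = -4 - 5*W)
a(k, q) = 16 + k + q (a(k, q) = (k + q) + (-4 - 5*(-4)) = (k + q) + (-4 + 20) = (k + q) + 16 = 16 + k + q)
(30280 + a(115, 211))*(23028 - 20082) = (30280 + (16 + 115 + 211))*(23028 - 20082) = (30280 + 342)*2946 = 30622*2946 = 90212412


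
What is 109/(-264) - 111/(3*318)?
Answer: -7405/13992 ≈ -0.52923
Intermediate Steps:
109/(-264) - 111/(3*318) = 109*(-1/264) - 111/954 = -109/264 - 111*1/954 = -109/264 - 37/318 = -7405/13992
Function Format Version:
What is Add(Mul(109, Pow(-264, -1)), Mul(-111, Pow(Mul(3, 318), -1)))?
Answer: Rational(-7405, 13992) ≈ -0.52923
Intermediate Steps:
Add(Mul(109, Pow(-264, -1)), Mul(-111, Pow(Mul(3, 318), -1))) = Add(Mul(109, Rational(-1, 264)), Mul(-111, Pow(954, -1))) = Add(Rational(-109, 264), Mul(-111, Rational(1, 954))) = Add(Rational(-109, 264), Rational(-37, 318)) = Rational(-7405, 13992)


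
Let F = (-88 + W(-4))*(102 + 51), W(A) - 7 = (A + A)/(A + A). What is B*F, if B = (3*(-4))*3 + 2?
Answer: 416160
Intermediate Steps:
B = -34 (B = -12*3 + 2 = -36 + 2 = -34)
W(A) = 8 (W(A) = 7 + (A + A)/(A + A) = 7 + (2*A)/((2*A)) = 7 + (2*A)*(1/(2*A)) = 7 + 1 = 8)
F = -12240 (F = (-88 + 8)*(102 + 51) = -80*153 = -12240)
B*F = -34*(-12240) = 416160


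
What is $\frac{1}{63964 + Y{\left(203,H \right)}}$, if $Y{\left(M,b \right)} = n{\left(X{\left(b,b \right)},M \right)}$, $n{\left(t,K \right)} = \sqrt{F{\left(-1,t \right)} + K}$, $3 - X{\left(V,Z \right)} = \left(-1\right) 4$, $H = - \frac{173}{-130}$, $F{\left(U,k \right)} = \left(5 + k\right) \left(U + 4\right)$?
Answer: $\frac{63964}{4091393057} - \frac{\sqrt{239}}{4091393057} \approx 1.563 \cdot 10^{-5}$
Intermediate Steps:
$F{\left(U,k \right)} = \left(4 + U\right) \left(5 + k\right)$ ($F{\left(U,k \right)} = \left(5 + k\right) \left(4 + U\right) = \left(4 + U\right) \left(5 + k\right)$)
$H = \frac{173}{130}$ ($H = \left(-173\right) \left(- \frac{1}{130}\right) = \frac{173}{130} \approx 1.3308$)
$X{\left(V,Z \right)} = 7$ ($X{\left(V,Z \right)} = 3 - \left(-1\right) 4 = 3 - -4 = 3 + 4 = 7$)
$n{\left(t,K \right)} = \sqrt{15 + K + 3 t}$ ($n{\left(t,K \right)} = \sqrt{\left(20 + 4 t + 5 \left(-1\right) - t\right) + K} = \sqrt{\left(20 + 4 t - 5 - t\right) + K} = \sqrt{\left(15 + 3 t\right) + K} = \sqrt{15 + K + 3 t}$)
$Y{\left(M,b \right)} = \sqrt{36 + M}$ ($Y{\left(M,b \right)} = \sqrt{15 + M + 3 \cdot 7} = \sqrt{15 + M + 21} = \sqrt{36 + M}$)
$\frac{1}{63964 + Y{\left(203,H \right)}} = \frac{1}{63964 + \sqrt{36 + 203}} = \frac{1}{63964 + \sqrt{239}}$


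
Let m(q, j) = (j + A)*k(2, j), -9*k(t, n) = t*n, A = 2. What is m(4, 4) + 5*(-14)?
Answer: -226/3 ≈ -75.333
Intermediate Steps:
k(t, n) = -n*t/9 (k(t, n) = -t*n/9 = -n*t/9)
m(q, j) = -2*j*(2 + j)/9 (m(q, j) = (j + 2)*(-⅑*j*2) = (2 + j)*(-2*j/9) = -2*j*(2 + j)/9)
m(4, 4) + 5*(-14) = -2/9*4*(2 + 4) + 5*(-14) = -2/9*4*6 - 70 = -16/3 - 70 = -226/3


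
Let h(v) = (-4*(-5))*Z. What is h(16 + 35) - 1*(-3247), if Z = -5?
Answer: 3147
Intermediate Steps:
h(v) = -100 (h(v) = -4*(-5)*(-5) = 20*(-5) = -100)
h(16 + 35) - 1*(-3247) = -100 - 1*(-3247) = -100 + 3247 = 3147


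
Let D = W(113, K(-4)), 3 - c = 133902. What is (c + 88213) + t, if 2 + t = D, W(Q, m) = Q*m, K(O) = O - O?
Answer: -45688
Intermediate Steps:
c = -133899 (c = 3 - 1*133902 = 3 - 133902 = -133899)
K(O) = 0
D = 0 (D = 113*0 = 0)
t = -2 (t = -2 + 0 = -2)
(c + 88213) + t = (-133899 + 88213) - 2 = -45686 - 2 = -45688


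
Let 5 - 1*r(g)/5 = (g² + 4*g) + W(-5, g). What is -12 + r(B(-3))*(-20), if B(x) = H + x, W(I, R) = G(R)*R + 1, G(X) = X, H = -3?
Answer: 4388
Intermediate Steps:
W(I, R) = 1 + R² (W(I, R) = R*R + 1 = R² + 1 = 1 + R²)
B(x) = -3 + x
r(g) = 20 - 20*g - 10*g² (r(g) = 25 - 5*((g² + 4*g) + (1 + g²)) = 25 - 5*(1 + 2*g² + 4*g) = 25 + (-5 - 20*g - 10*g²) = 20 - 20*g - 10*g²)
-12 + r(B(-3))*(-20) = -12 + (20 - 20*(-3 - 3) - 10*(-3 - 3)²)*(-20) = -12 + (20 - 20*(-6) - 10*(-6)²)*(-20) = -12 + (20 + 120 - 10*36)*(-20) = -12 + (20 + 120 - 360)*(-20) = -12 - 220*(-20) = -12 + 4400 = 4388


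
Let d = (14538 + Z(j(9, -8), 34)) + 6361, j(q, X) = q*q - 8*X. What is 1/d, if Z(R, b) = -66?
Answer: 1/20833 ≈ 4.8001e-5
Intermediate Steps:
j(q, X) = q² - 8*X
d = 20833 (d = (14538 - 66) + 6361 = 14472 + 6361 = 20833)
1/d = 1/20833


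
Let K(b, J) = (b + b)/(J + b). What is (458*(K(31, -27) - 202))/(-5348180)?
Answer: 85417/5348180 ≈ 0.015971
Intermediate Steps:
K(b, J) = 2*b/(J + b) (K(b, J) = (2*b)/(J + b) = 2*b/(J + b))
(458*(K(31, -27) - 202))/(-5348180) = (458*(2*31/(-27 + 31) - 202))/(-5348180) = (458*(2*31/4 - 202))*(-1/5348180) = (458*(2*31*(¼) - 202))*(-1/5348180) = (458*(31/2 - 202))*(-1/5348180) = (458*(-373/2))*(-1/5348180) = -85417*(-1/5348180) = 85417/5348180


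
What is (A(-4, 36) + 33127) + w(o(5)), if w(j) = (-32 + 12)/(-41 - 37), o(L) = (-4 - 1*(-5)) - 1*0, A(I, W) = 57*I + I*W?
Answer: 1277455/39 ≈ 32755.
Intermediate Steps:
o(L) = 1 (o(L) = (-4 + 5) + 0 = 1 + 0 = 1)
w(j) = 10/39 (w(j) = -20/(-78) = -20*(-1/78) = 10/39)
(A(-4, 36) + 33127) + w(o(5)) = (-4*(57 + 36) + 33127) + 10/39 = (-4*93 + 33127) + 10/39 = (-372 + 33127) + 10/39 = 32755 + 10/39 = 1277455/39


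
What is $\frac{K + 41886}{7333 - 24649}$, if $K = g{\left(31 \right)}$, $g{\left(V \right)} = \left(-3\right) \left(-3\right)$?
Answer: $- \frac{4655}{1924} \approx -2.4194$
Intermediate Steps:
$g{\left(V \right)} = 9$
$K = 9$
$\frac{K + 41886}{7333 - 24649} = \frac{9 + 41886}{7333 - 24649} = \frac{41895}{-17316} = 41895 \left(- \frac{1}{17316}\right) = - \frac{4655}{1924}$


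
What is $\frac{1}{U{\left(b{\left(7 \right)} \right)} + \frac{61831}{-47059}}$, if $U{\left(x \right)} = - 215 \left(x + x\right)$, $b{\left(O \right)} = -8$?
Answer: $\frac{47059}{161821129} \approx 0.00029081$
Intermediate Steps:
$U{\left(x \right)} = - 430 x$ ($U{\left(x \right)} = - 215 \cdot 2 x = - 430 x$)
$\frac{1}{U{\left(b{\left(7 \right)} \right)} + \frac{61831}{-47059}} = \frac{1}{\left(-430\right) \left(-8\right) + \frac{61831}{-47059}} = \frac{1}{3440 + 61831 \left(- \frac{1}{47059}\right)} = \frac{1}{3440 - \frac{61831}{47059}} = \frac{1}{\frac{161821129}{47059}} = \frac{47059}{161821129}$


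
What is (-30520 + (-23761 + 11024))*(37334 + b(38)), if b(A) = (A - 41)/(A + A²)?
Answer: -797788634715/494 ≈ -1.6150e+9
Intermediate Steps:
b(A) = (-41 + A)/(A + A²)
(-30520 + (-23761 + 11024))*(37334 + b(38)) = (-30520 + (-23761 + 11024))*(37334 + (-41 + 38)/(38*(1 + 38))) = (-30520 - 12737)*(37334 + (1/38)*(-3)/39) = -43257*(37334 + (1/38)*(1/39)*(-3)) = -43257*(37334 - 1/494) = -43257*18442995/494 = -797788634715/494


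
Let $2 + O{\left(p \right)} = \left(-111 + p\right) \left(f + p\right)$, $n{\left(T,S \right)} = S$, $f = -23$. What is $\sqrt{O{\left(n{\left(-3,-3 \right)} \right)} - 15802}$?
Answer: $2 i \sqrt{3210} \approx 113.31 i$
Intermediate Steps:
$O{\left(p \right)} = -2 + \left(-111 + p\right) \left(-23 + p\right)$
$\sqrt{O{\left(n{\left(-3,-3 \right)} \right)} - 15802} = \sqrt{\left(2551 + \left(-3\right)^{2} - -402\right) - 15802} = \sqrt{\left(2551 + 9 + 402\right) - 15802} = \sqrt{2962 - 15802} = \sqrt{-12840} = 2 i \sqrt{3210}$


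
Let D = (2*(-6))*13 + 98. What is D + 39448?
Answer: 39390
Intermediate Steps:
D = -58 (D = -12*13 + 98 = -156 + 98 = -58)
D + 39448 = -58 + 39448 = 39390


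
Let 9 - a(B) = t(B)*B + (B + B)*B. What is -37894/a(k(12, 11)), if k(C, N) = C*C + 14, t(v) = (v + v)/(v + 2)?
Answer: 757880/1004621 ≈ 0.75439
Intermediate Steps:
t(v) = 2*v/(2 + v) (t(v) = (2*v)/(2 + v) = 2*v/(2 + v))
k(C, N) = 14 + C² (k(C, N) = C² + 14 = 14 + C²)
a(B) = 9 - 2*B² - 2*B²/(2 + B) (a(B) = 9 - ((2*B/(2 + B))*B + (B + B)*B) = 9 - (2*B²/(2 + B) + (2*B)*B) = 9 - (2*B²/(2 + B) + 2*B²) = 9 - (2*B² + 2*B²/(2 + B)) = 9 + (-2*B² - 2*B²/(2 + B)) = 9 - 2*B² - 2*B²/(2 + B))
-37894/a(k(12, 11)) = -37894*(2 + (14 + 12²))/(-2*(14 + 12²)² + (2 + (14 + 12²))*(9 - 2*(14 + 12²)²)) = -37894*(2 + (14 + 144))/(-2*(14 + 144)² + (2 + (14 + 144))*(9 - 2*(14 + 144)²)) = -37894*(2 + 158)/(-2*158² + (2 + 158)*(9 - 2*158²)) = -37894*160/(-2*24964 + 160*(9 - 2*24964)) = -37894*160/(-49928 + 160*(9 - 49928)) = -37894*160/(-49928 + 160*(-49919)) = -37894*160/(-49928 - 7987040) = -37894/((1/160)*(-8036968)) = -37894/(-1004621/20) = -37894*(-20/1004621) = 757880/1004621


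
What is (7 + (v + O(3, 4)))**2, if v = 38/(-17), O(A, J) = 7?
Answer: 40000/289 ≈ 138.41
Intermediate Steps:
v = -38/17 (v = 38*(-1/17) = -38/17 ≈ -2.2353)
(7 + (v + O(3, 4)))**2 = (7 + (-38/17 + 7))**2 = (7 + 81/17)**2 = (200/17)**2 = 40000/289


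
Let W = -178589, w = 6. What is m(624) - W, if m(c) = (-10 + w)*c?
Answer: 176093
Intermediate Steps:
m(c) = -4*c (m(c) = (-10 + 6)*c = -4*c)
m(624) - W = -4*624 - 1*(-178589) = -2496 + 178589 = 176093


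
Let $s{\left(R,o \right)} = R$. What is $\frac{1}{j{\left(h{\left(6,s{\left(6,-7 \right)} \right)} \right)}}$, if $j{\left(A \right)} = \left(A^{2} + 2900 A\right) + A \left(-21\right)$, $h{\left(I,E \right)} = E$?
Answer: $\frac{1}{17310} \approx 5.777 \cdot 10^{-5}$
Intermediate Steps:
$j{\left(A \right)} = A^{2} + 2879 A$ ($j{\left(A \right)} = \left(A^{2} + 2900 A\right) - 21 A = A^{2} + 2879 A$)
$\frac{1}{j{\left(h{\left(6,s{\left(6,-7 \right)} \right)} \right)}} = \frac{1}{6 \left(2879 + 6\right)} = \frac{1}{6 \cdot 2885} = \frac{1}{17310}$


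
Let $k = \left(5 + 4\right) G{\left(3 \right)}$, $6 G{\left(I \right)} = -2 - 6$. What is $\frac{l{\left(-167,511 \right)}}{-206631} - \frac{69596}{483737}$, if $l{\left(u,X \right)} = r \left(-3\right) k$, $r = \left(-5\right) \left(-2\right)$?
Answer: $- \frac{1617204044}{11106117783} \approx -0.14561$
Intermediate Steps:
$G{\left(I \right)} = - \frac{4}{3}$ ($G{\left(I \right)} = \frac{-2 - 6}{6} = \frac{1}{6} \left(-8\right) = - \frac{4}{3}$)
$r = 10$
$k = -12$ ($k = \left(5 + 4\right) \left(- \frac{4}{3}\right) = 9 \left(- \frac{4}{3}\right) = -12$)
$l{\left(u,X \right)} = 360$ ($l{\left(u,X \right)} = 10 \left(-3\right) \left(-12\right) = \left(-30\right) \left(-12\right) = 360$)
$\frac{l{\left(-167,511 \right)}}{-206631} - \frac{69596}{483737} = \frac{360}{-206631} - \frac{69596}{483737} = 360 \left(- \frac{1}{206631}\right) - \frac{69596}{483737} = - \frac{40}{22959} - \frac{69596}{483737} = - \frac{1617204044}{11106117783}$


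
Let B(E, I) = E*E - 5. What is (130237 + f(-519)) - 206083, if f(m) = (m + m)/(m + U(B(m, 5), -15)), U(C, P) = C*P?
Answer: -102160996892/1346953 ≈ -75846.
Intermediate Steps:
B(E, I) = -5 + E² (B(E, I) = E² - 5 = -5 + E²)
f(m) = 2*m/(75 + m - 15*m²) (f(m) = (m + m)/(m + (-5 + m²)*(-15)) = (2*m)/(m + (75 - 15*m²)) = (2*m)/(75 + m - 15*m²) = 2*m/(75 + m - 15*m²))
(130237 + f(-519)) - 206083 = (130237 + 2*(-519)/(75 - 519 - 15*(-519)²)) - 206083 = (130237 + 2*(-519)/(75 - 519 - 15*269361)) - 206083 = (130237 + 2*(-519)/(75 - 519 - 4040415)) - 206083 = (130237 + 2*(-519)/(-4040859)) - 206083 = (130237 + 2*(-519)*(-1/4040859)) - 206083 = (130237 + 346/1346953) - 206083 = 175423118207/1346953 - 206083 = -102160996892/1346953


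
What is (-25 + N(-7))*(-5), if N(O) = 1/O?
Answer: 880/7 ≈ 125.71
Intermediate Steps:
N(O) = 1/O
(-25 + N(-7))*(-5) = (-25 + 1/(-7))*(-5) = (-25 - 1/7)*(-5) = -176/7*(-5) = 880/7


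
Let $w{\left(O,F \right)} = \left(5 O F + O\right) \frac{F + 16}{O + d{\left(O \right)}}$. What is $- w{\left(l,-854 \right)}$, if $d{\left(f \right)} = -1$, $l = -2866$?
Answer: $- \frac{10252891452}{2867} \approx -3.5762 \cdot 10^{6}$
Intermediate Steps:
$w{\left(O,F \right)} = \frac{\left(16 + F\right) \left(O + 5 F O\right)}{-1 + O}$ ($w{\left(O,F \right)} = \left(5 O F + O\right) \frac{F + 16}{O - 1} = \left(5 F O + O\right) \frac{16 + F}{-1 + O} = \left(O + 5 F O\right) \frac{16 + F}{-1 + O} = \frac{\left(16 + F\right) \left(O + 5 F O\right)}{-1 + O}$)
$- w{\left(l,-854 \right)} = - \frac{\left(-2866\right) \left(16 + 5 \left(-854\right)^{2} + 81 \left(-854\right)\right)}{-1 - 2866} = - \frac{\left(-2866\right) \left(16 + 5 \cdot 729316 - 69174\right)}{-2867} = - \frac{\left(-2866\right) \left(-1\right) \left(16 + 3646580 - 69174\right)}{2867} = - \frac{\left(-2866\right) \left(-1\right) 3577422}{2867} = \left(-1\right) \frac{10252891452}{2867} = - \frac{10252891452}{2867}$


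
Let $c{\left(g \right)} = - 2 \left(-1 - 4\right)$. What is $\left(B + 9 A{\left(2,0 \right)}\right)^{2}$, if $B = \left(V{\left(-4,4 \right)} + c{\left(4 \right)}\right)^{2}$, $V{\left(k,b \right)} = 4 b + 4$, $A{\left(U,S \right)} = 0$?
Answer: $810000$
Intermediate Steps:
$V{\left(k,b \right)} = 4 + 4 b$
$c{\left(g \right)} = 10$ ($c{\left(g \right)} = \left(-2\right) \left(-5\right) = 10$)
$B = 900$ ($B = \left(\left(4 + 4 \cdot 4\right) + 10\right)^{2} = \left(\left(4 + 16\right) + 10\right)^{2} = \left(20 + 10\right)^{2} = 30^{2} = 900$)
$\left(B + 9 A{\left(2,0 \right)}\right)^{2} = \left(900 + 9 \cdot 0\right)^{2} = \left(900 + 0\right)^{2} = 900^{2} = 810000$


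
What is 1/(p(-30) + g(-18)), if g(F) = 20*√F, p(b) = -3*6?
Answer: -1/418 - 5*I*√2/627 ≈ -0.0023923 - 0.011278*I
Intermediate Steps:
p(b) = -18
1/(p(-30) + g(-18)) = 1/(-18 + 20*√(-18)) = 1/(-18 + 20*(3*I*√2)) = 1/(-18 + 60*I*√2)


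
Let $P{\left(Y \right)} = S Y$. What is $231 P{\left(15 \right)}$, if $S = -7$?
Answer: $-24255$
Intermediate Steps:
$P{\left(Y \right)} = - 7 Y$
$231 P{\left(15 \right)} = 231 \left(\left(-7\right) 15\right) = 231 \left(-105\right) = -24255$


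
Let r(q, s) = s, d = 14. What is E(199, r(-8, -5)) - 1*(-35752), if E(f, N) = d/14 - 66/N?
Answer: 178831/5 ≈ 35766.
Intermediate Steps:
E(f, N) = 1 - 66/N (E(f, N) = 14/14 - 66/N = 14*(1/14) - 66/N = 1 - 66/N)
E(199, r(-8, -5)) - 1*(-35752) = (-66 - 5)/(-5) - 1*(-35752) = -⅕*(-71) + 35752 = 71/5 + 35752 = 178831/5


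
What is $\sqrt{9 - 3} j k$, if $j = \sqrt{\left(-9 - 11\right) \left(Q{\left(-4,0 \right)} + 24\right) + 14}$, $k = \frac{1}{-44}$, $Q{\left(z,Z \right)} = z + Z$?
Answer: $- \frac{i \sqrt{579}}{22} \approx - 1.0937 i$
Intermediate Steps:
$Q{\left(z,Z \right)} = Z + z$
$k = - \frac{1}{44} \approx -0.022727$
$j = i \sqrt{386}$ ($j = \sqrt{\left(-9 - 11\right) \left(\left(0 - 4\right) + 24\right) + 14} = \sqrt{- 20 \left(-4 + 24\right) + 14} = \sqrt{\left(-20\right) 20 + 14} = \sqrt{-400 + 14} = \sqrt{-386} = i \sqrt{386} \approx 19.647 i$)
$\sqrt{9 - 3} j k = \sqrt{9 - 3} i \sqrt{386} \left(- \frac{1}{44}\right) = \sqrt{6} i \sqrt{386} \left(- \frac{1}{44}\right) = 2 i \sqrt{579} \left(- \frac{1}{44}\right) = - \frac{i \sqrt{579}}{22}$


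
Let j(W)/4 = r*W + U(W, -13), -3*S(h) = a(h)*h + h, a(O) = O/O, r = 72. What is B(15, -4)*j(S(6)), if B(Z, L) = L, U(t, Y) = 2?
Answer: 4576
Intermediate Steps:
a(O) = 1
S(h) = -2*h/3 (S(h) = -(1*h + h)/3 = -(h + h)/3 = -2*h/3)
j(W) = 8 + 288*W (j(W) = 4*(72*W + 2) = 4*(2 + 72*W) = 8 + 288*W)
B(15, -4)*j(S(6)) = -4*(8 + 288*(-2/3*6)) = -4*(8 + 288*(-4)) = -4*(8 - 1152) = -4*(-1144) = 4576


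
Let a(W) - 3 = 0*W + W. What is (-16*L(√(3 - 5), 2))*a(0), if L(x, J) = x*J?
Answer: -96*I*√2 ≈ -135.76*I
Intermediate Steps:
a(W) = 3 + W (a(W) = 3 + (0*W + W) = 3 + (0 + W) = 3 + W)
L(x, J) = J*x
(-16*L(√(3 - 5), 2))*a(0) = (-32*√(3 - 5))*(3 + 0) = -32*√(-2)*3 = -32*I*√2*3 = -96*I*√2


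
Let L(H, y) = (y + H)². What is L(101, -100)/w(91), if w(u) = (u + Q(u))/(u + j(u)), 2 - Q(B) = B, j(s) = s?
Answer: 91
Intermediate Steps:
L(H, y) = (H + y)²
Q(B) = 2 - B
w(u) = 1/u (w(u) = (u + (2 - u))/(u + u) = 2/((2*u)) = 2*(1/(2*u)) = 1/u)
L(101, -100)/w(91) = (101 - 100)²/(1/91) = 1²/(1/91) = 1*91 = 91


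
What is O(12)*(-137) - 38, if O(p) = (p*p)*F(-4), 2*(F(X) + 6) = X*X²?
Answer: 749626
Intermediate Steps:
F(X) = -6 + X³/2 (F(X) = -6 + (X*X²)/2 = -6 + X³/2)
O(p) = -38*p² (O(p) = (p*p)*(-6 + (½)*(-4)³) = p²*(-6 + (½)*(-64)) = p²*(-6 - 32) = p²*(-38) = -38*p²)
O(12)*(-137) - 38 = -38*12²*(-137) - 38 = -38*144*(-137) - 38 = -5472*(-137) - 38 = 749664 - 38 = 749626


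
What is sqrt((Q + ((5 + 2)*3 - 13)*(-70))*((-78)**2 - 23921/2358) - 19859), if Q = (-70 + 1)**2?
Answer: sqrt(15751578553198)/786 ≈ 5049.4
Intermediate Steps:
Q = 4761 (Q = (-69)**2 = 4761)
sqrt((Q + ((5 + 2)*3 - 13)*(-70))*((-78)**2 - 23921/2358) - 19859) = sqrt((4761 + ((5 + 2)*3 - 13)*(-70))*((-78)**2 - 23921/2358) - 19859) = sqrt((4761 + (7*3 - 13)*(-70))*(6084 - 23921*1/2358) - 19859) = sqrt((4761 + (21 - 13)*(-70))*(6084 - 23921/2358) - 19859) = sqrt((4761 + 8*(-70))*(14322151/2358) - 19859) = sqrt((4761 - 560)*(14322151/2358) - 19859) = sqrt(4201*(14322151/2358) - 19859) = sqrt(60167356351/2358 - 19859) = sqrt(60120528829/2358) = sqrt(15751578553198)/786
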